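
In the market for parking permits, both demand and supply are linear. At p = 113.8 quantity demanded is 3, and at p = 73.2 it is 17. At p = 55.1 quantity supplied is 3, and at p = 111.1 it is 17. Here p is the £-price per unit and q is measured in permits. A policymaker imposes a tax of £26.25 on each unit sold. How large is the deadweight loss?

£49.93

Demand slope = (73.2 − 113.8)/(17 − 3) = −2.9, so p = 122.5 − 2.9q.
Supply slope = (111.1 − 55.1)/(17 − 3) = 4, so p = 43.1 + 4q.
Competitive equilibrium: 122.5 − 2.9q = 43.1 + 4q → q* = 11.5072, p* = 89.129.
With the tax, the buyer price exceeds the seller price by 26.25: (122.5 − 2.9q) − (43.1 + 4q) = 26.25 → q' = 7.7029.
Δq = 11.5072 − 7.7029 = 3.8043; the wedge equals the tax, 26.25.
Welfare loss = ½ × 3.8043 × 26.25 = £49.93.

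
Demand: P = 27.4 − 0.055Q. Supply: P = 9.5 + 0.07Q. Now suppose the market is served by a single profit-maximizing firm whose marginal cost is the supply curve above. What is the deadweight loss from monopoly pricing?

119.66

Competitive equilibrium: 27.4 − 0.055Q = 9.5 + 0.07Q → Q* = 143.2, P* = 19.524.
Marginal revenue: MR = 27.4 − 0.11Q. Set MR = MC: 27.4 − 0.11Q = 9.5 + 0.07Q → Q_m = 99.4444.
Price P_m = 27.4 − 0.055·99.4444 = 21.9306; MC(Q_m) = 9.5 + 0.07·99.4444 = 16.4611.
Competitive Q* = 143.2, so ΔQ = 43.7556; wedge = 21.9306 − 16.4611 = 5.4695.
The triangle = ½ × 43.7556 × 5.4695 = 119.66.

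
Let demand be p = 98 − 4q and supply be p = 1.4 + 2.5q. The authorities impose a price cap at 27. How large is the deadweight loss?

Competitive equilibrium: 98 − 4q = 1.4 + 2.5q → q* = 14.86154, p* = 38.55385.
At the ceiling p = 27, quantity supplied = (27 − 1.4)/2.5 = 10.24.
Willingness to pay at q' = 10.24: 98 − 4·10.24 = 57.04.
Δq = 14.86154 − 10.24 = 4.62154; wedge = 57.04 − 27 = 30.04.
DWL = ½ × 4.62154 × 30.04 = 69.42.

69.42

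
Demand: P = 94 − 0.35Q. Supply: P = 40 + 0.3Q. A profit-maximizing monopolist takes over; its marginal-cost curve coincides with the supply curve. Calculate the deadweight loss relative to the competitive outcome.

274.78

Competitive equilibrium: 94 − 0.35Q = 40 + 0.3Q → Q* = 83.0769, P* = 64.9231.
Marginal revenue: MR = 94 − 0.7Q. Set MR = MC: 94 − 0.7Q = 40 + 0.3Q → Q_m = 54.
Price P_m = 94 − 0.35·54 = 75.1; MC(Q_m) = 40 + 0.3·54 = 56.2.
Competitive Q* = 83.0769, so ΔQ = 29.0769; wedge = 75.1 − 56.2 = 18.9.
The triangle = ½ × 29.0769 × 18.9 = 274.78.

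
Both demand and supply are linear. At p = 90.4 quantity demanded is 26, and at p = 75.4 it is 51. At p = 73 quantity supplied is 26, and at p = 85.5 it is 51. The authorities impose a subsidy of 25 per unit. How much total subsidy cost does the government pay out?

1613.64

Demand slope = (75.4 − 90.4)/(51 − 26) = −0.6, so p = 106 − 0.6q.
Supply slope = (85.5 − 73)/(51 − 26) = 0.5, so p = 60 + 0.5q.
Competitive equilibrium: 106 − 0.6q = 60 + 0.5q → q* = 41.8182, p* = 80.9091.
The subsidy lowers effective supply by 25: p = 35 + 0.5q.
New quantity: 106 − 0.6q = 35 + 0.5q → q' = 64.5455.
Total subsidy cost = 25 × 64.5455 = 1613.64.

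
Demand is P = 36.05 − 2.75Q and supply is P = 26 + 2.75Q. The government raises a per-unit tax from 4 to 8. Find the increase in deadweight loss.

Competitive equilibrium: 36.05 − 2.75Q = 26 + 2.75Q → Q* = 1.8273, P* = 31.025.
For a per-unit tax t: ΔQ = t/5.5, so DWL = ½·t·(t/5.5) = t²/11.
At t = 4: DWL = 1.455. At t = 8: DWL = 5.818.
Increase = 5.818 − 1.455 = 4.36.

4.36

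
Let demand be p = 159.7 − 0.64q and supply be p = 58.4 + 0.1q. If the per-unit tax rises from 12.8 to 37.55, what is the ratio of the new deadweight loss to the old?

8.606

Competitive equilibrium: 159.7 − 0.64q = 58.4 + 0.1q → q* = 136.8919, p* = 72.0892.
For a per-unit tax t: Δq = t/0.74, so DWL = ½·t·(t/0.74) = t²/1.48.
At t = 12.8: DWL = 110.703. At t = 37.55: DWL = 952.704.
Ratio = (37.55/12.8)² = 8.606.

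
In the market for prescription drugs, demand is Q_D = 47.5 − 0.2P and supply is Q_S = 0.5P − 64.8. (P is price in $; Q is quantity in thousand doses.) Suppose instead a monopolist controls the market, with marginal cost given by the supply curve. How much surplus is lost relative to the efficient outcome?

$144.38 thousand

In inverse form: demand P = 237.5 − 5Q, supply P = 129.6 + 2Q.
Competitive equilibrium: 237.5 − 5Q = 129.6 + 2Q → Q* = 15.41429, P* = 160.42857.
Marginal revenue: MR = 237.5 − 10Q. Set MR = MC: 237.5 − 10Q = 129.6 + 2Q → Q_m = 8.99167.
Price P_m = 237.5 − 5·8.99167 = 192.54165; MC(Q_m) = 129.6 + 2·8.99167 = 147.58334.
Competitive Q* = 15.41429, so ΔQ = 6.42262; wedge = 192.54165 − 147.58334 = 44.95831.
Deadweight loss = ½ × 6.42262 × 44.95831 = $144.38 thousand.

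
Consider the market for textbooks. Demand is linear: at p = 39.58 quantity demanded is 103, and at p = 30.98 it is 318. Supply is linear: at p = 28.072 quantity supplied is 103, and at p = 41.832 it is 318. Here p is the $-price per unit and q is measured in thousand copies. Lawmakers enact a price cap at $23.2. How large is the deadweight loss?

Demand slope = (30.98 − 39.58)/(318 − 103) = −0.04, so p = 43.7 − 0.04q.
Supply slope = (41.832 − 28.072)/(318 − 103) = 0.064, so p = 21.48 + 0.064q.
Competitive equilibrium: 43.7 − 0.04q = 21.48 + 0.064q → q* = 213.6538, p* = 35.1538.
At the ceiling p = 23.2, quantity supplied = (23.2 − 21.48)/0.064 = 26.875.
Willingness to pay at q' = 26.875: 43.7 − 0.04·26.875 = 42.625.
Δq = 213.6538 − 26.875 = 186.7788; wedge = 42.625 − 23.2 = 19.425.
Welfare loss = ½ × 186.7788 × 19.425 = $1814.09 thousand.

$1814.09 thousand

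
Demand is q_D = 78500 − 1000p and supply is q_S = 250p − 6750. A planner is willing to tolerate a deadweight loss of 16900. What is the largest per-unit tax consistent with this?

In inverse form: demand p = 78.5 − 0.001q, supply p = 27 + 0.004q.
Competitive equilibrium: 78.5 − 0.001q = 27 + 0.004q → q* = 10300, p* = 68.2.
A tax t gives Δq = t/0.005 and wedge t, so DWL = t²/0.01.
t²/0.01 = 16900 → t² = 169 → t = 13.

13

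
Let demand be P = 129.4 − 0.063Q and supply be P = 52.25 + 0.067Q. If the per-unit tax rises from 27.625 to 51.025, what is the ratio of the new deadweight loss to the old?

3.412

Competitive equilibrium: 129.4 − 0.063Q = 52.25 + 0.067Q → Q* = 593.4615, P* = 92.0119.
For a per-unit tax t: ΔQ = t/0.13, so DWL = ½·t·(t/0.13) = t²/0.26.
At t = 27.625: DWL = 2935.156. At t = 51.025: DWL = 10013.656.
Ratio = (51.025/27.625)² = 3.412.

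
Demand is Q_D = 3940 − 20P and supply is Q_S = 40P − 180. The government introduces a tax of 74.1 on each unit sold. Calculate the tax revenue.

116979.20

In inverse form: demand P = 197 − 0.05Q, supply P = 4.5 + 0.025Q.
Competitive equilibrium: 197 − 0.05Q = 4.5 + 0.025Q → Q* = 2566.6667, P* = 68.6667.
With the tax, the buyer price exceeds the seller price by 74.1: (197 − 0.05Q) − (4.5 + 0.025Q) = 74.1 → Q' = 1578.6667.
Tax revenue = 74.1 × 1578.6667 = 116979.20.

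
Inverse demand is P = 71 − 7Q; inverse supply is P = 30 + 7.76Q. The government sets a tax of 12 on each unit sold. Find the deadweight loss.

4.88

Competitive equilibrium: 71 − 7Q = 30 + 7.76Q → Q* = 2.7778, P* = 51.5556.
With the tax, the buyer price exceeds the seller price by 12: (71 − 7Q) − (30 + 7.76Q) = 12 → Q' = 1.9648.
ΔQ = 2.7778 − 1.9648 = 0.813; the wedge equals the tax, 12.
The triangle = ½ × 0.813 × 12 = 4.88.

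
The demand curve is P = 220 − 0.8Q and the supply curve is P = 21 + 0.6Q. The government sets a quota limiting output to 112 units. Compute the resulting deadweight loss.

636.01

Competitive equilibrium: 220 − 0.8Q = 21 + 0.6Q → Q* = 142.14286, P* = 106.28571.
At Q = 112: demand price = 220 − 0.8·112 = 130.4; supply price = 21 + 0.6·112 = 88.2.
ΔQ = 142.14286 − 112 = 30.14286; wedge = 130.4 − 88.2 = 42.2.
Deadweight loss = ½ × 30.14286 × 42.2 = 636.01.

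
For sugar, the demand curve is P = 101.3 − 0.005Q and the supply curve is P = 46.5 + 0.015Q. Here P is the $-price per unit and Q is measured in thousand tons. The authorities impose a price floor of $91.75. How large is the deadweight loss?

$6889 thousand

Competitive equilibrium: 101.3 − 0.005Q = 46.5 + 0.015Q → Q* = 2740, P* = 87.6.
At the floor P = 91.75, quantity demanded = (101.3 − 91.75)/0.005 = 1910.
Sellers' marginal cost at Q' = 1910: 46.5 + 0.015·1910 = 75.15.
ΔQ = 2740 − 1910 = 830; wedge = 91.75 − 75.15 = 16.6.
Welfare loss = ½ × 830 × 16.6 = $6889 thousand.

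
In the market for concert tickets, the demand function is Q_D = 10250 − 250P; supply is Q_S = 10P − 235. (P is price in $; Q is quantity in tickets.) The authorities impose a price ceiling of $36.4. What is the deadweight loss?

In inverse form: demand P = 41 − 0.004Q, supply P = 23.5 + 0.1Q.
Competitive equilibrium: 41 − 0.004Q = 23.5 + 0.1Q → Q* = 168.2692, P* = 40.3269.
At the ceiling P = 36.4, quantity supplied = (36.4 − 23.5)/0.1 = 129.
Willingness to pay at Q' = 129: 41 − 0.004·129 = 40.484.
ΔQ = 168.2692 − 129 = 39.2692; wedge = 40.484 − 36.4 = 4.084.
Welfare loss = ½ × 39.2692 × 4.084 = $80.19.

$80.19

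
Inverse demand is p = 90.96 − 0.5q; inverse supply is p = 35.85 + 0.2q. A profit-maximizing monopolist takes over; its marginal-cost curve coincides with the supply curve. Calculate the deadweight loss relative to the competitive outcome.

Competitive equilibrium: 90.96 − 0.5q = 35.85 + 0.2q → q* = 78.7286, p* = 51.5957.
Marginal revenue: MR = 90.96 − q. Set MR = MC: 90.96 − q = 35.85 + 0.2q → q_m = 45.925.
Price p_m = 90.96 − 0.5·45.925 = 67.9975; MC(q_m) = 35.85 + 0.2·45.925 = 45.035.
Competitive q* = 78.7286, so Δq = 32.8036; wedge = 67.9975 − 45.035 = 22.9625.
DWL = ½ × 32.8036 × 22.9625 = 376.63.

376.63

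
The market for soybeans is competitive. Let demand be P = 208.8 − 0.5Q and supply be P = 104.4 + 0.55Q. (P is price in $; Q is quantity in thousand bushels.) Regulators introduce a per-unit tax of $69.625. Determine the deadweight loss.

$2308.40 thousand

Competitive equilibrium: 208.8 − 0.5Q = 104.4 + 0.55Q → Q* = 99.4286, P* = 159.0857.
With the tax, the buyer price exceeds the seller price by 69.625: (208.8 − 0.5Q) − (104.4 + 0.55Q) = 69.625 → Q' = 33.119.
ΔQ = 99.4286 − 33.119 = 66.3096; the wedge equals the tax, 69.625.
DWL = ½ × 66.3096 × 69.625 = $2308.40 thousand.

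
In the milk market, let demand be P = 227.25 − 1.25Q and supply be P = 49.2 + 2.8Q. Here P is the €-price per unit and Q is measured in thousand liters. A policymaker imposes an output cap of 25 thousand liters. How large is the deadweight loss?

Competitive equilibrium: 227.25 − 1.25Q = 49.2 + 2.8Q → Q* = 43.963, P* = 172.2963.
At Q = 25: demand price = 227.25 − 1.25·25 = 196; supply price = 49.2 + 2.8·25 = 119.2.
ΔQ = 43.963 − 25 = 18.963; wedge = 196 − 119.2 = 76.8.
Welfare loss = ½ × 18.963 × 76.8 = €728.18 thousand.

€728.18 thousand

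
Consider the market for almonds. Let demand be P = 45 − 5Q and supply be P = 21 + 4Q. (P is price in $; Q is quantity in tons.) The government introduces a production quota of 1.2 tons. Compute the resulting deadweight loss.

Competitive equilibrium: 45 − 5Q = 21 + 4Q → Q* = 2.6667, P* = 31.6667.
At Q = 1.2: demand price = 45 − 5·1.2 = 39; supply price = 21 + 4·1.2 = 25.8.
ΔQ = 2.6667 − 1.2 = 1.4667; wedge = 39 − 25.8 = 13.2.
The triangle = ½ × 1.4667 × 13.2 = $9.68.

$9.68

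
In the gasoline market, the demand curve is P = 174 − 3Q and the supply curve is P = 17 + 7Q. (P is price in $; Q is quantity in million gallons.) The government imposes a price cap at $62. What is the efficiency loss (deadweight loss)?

$429.80 million

Competitive equilibrium: 174 − 3Q = 17 + 7Q → Q* = 15.7, P* = 126.9.
At the ceiling P = 62, quantity supplied = (62 − 17)/7 = 6.4286.
Willingness to pay at Q' = 6.4286: 174 − 3·6.4286 = 154.7142.
ΔQ = 15.7 − 6.4286 = 9.2714; wedge = 154.7142 − 62 = 92.7142.
Deadweight loss = ½ × 9.2714 × 92.7142 = $429.80 million.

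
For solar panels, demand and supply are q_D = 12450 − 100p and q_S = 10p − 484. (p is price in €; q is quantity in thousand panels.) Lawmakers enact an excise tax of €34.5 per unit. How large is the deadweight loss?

€5410.23 thousand

In inverse form: demand p = 124.5 − 0.01q, supply p = 48.4 + 0.1q.
Competitive equilibrium: 124.5 − 0.01q = 48.4 + 0.1q → q* = 691.8182, p* = 117.5818.
With the tax, the buyer price exceeds the seller price by 34.5: (124.5 − 0.01q) − (48.4 + 0.1q) = 34.5 → q' = 378.1818.
Δq = 691.8182 − 378.1818 = 313.6364; the wedge equals the tax, 34.5.
DWL = ½ × 313.6364 × 34.5 = €5410.23 thousand.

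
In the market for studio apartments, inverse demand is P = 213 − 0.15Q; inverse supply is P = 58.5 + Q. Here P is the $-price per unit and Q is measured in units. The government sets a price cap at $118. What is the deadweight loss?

Competitive equilibrium: 213 − 0.15Q = 58.5 + Q → Q* = 134.3478, P* = 192.8478.
At the ceiling P = 118, quantity supplied = (118 − 58.5)/1 = 59.5.
Willingness to pay at Q' = 59.5: 213 − 0.15·59.5 = 204.075.
ΔQ = 134.3478 − 59.5 = 74.8478; wedge = 204.075 − 118 = 86.075.
Welfare loss = ½ × 74.8478 × 86.075 = $3221.26.

$3221.26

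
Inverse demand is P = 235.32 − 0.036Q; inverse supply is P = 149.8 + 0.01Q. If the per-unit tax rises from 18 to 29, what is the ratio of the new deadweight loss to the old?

Competitive equilibrium: 235.32 − 0.036Q = 149.8 + 0.01Q → Q* = 1859.1304, P* = 168.3913.
For a per-unit tax t: ΔQ = t/0.046, so DWL = ½·t·(t/0.046) = t²/0.092.
At t = 18: DWL = 3521.739. At t = 29: DWL = 9141.304.
Ratio = (29/18)² = 2.596.

2.596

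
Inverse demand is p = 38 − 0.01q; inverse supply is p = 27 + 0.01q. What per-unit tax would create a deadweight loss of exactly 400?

4

Competitive equilibrium: 38 − 0.01q = 27 + 0.01q → q* = 550, p* = 32.5.
A tax t gives Δq = t/0.02 and wedge t, so DWL = t²/0.04.
t²/0.04 = 400 → t² = 16 → t = 4.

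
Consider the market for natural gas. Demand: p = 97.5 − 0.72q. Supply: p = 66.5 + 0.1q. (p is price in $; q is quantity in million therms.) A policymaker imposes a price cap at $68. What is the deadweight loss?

$213.23 million

Competitive equilibrium: 97.5 − 0.72q = 66.5 + 0.1q → q* = 37.8049, p* = 70.2805.
At the ceiling p = 68, quantity supplied = (68 − 66.5)/0.1 = 15.
Willingness to pay at q' = 15: 97.5 − 0.72·15 = 86.7.
Δq = 37.8049 − 15 = 22.8049; wedge = 86.7 − 68 = 18.7.
DWL = ½ × 22.8049 × 18.7 = $213.23 million.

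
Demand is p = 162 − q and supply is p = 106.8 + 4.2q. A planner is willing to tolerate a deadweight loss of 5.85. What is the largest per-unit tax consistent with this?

7.8

Competitive equilibrium: 162 − q = 106.8 + 4.2q → q* = 10.6154, p* = 151.3846.
A tax t gives Δq = t/5.2 and wedge t, so DWL = t²/10.4.
t²/10.4 = 5.85 → t² = 60.84 → t = 7.8.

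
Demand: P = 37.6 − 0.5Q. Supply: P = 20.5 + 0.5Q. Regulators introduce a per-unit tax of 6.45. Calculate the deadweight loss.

20.80

Competitive equilibrium: 37.6 − 0.5Q = 20.5 + 0.5Q → Q* = 17.1, P* = 29.05.
With the tax, the buyer price exceeds the seller price by 6.45: (37.6 − 0.5Q) − (20.5 + 0.5Q) = 6.45 → Q' = 10.65.
ΔQ = 17.1 − 10.65 = 6.45; the wedge equals the tax, 6.45.
Welfare loss = ½ × 6.45 × 6.45 = 20.80.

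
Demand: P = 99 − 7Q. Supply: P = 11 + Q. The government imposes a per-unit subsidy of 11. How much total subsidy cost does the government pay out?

136.125

Competitive equilibrium: 99 − 7Q = 11 + Q → Q* = 11, P* = 22.
The subsidy lowers effective supply by 11: P = 0 + Q.
New quantity: 99 − 7Q = 0 + Q → Q' = 12.375.
Total subsidy cost = 11 × 12.375 = 136.125.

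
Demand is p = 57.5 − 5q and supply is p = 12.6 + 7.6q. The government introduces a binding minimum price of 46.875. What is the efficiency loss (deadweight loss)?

Competitive equilibrium: 57.5 − 5q = 12.6 + 7.6q → q* = 3.5635, p* = 39.6825.
At the floor p = 46.875, quantity demanded = (57.5 − 46.875)/5 = 2.125.
Sellers' marginal cost at q' = 2.125: 12.6 + 7.6·2.125 = 28.75.
Δq = 3.5635 − 2.125 = 1.4385; wedge = 46.875 − 28.75 = 18.125.
The triangle = ½ × 1.4385 × 18.125 = 13.04.

13.04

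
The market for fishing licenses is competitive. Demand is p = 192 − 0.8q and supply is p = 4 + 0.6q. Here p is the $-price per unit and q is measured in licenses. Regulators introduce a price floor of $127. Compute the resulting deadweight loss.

$1968.95

Competitive equilibrium: 192 − 0.8q = 4 + 0.6q → q* = 134.2857, p* = 84.5714.
At the floor p = 127, quantity demanded = (192 − 127)/0.8 = 81.25.
Sellers' marginal cost at q' = 81.25: 4 + 0.6·81.25 = 52.75.
Δq = 134.2857 − 81.25 = 53.0357; wedge = 127 − 52.75 = 74.25.
The triangle = ½ × 53.0357 × 74.25 = $1968.95.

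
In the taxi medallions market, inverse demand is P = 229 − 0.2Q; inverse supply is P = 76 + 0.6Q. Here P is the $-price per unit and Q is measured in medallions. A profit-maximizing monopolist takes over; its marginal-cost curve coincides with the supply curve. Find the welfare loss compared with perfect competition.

$585.225

Competitive equilibrium: 229 − 0.2Q = 76 + 0.6Q → Q* = 191.25, P* = 190.75.
Marginal revenue: MR = 229 − 0.4Q. Set MR = MC: 229 − 0.4Q = 76 + 0.6Q → Q_m = 153.
Price P_m = 229 − 0.2·153 = 198.4; MC(Q_m) = 76 + 0.6·153 = 167.8.
Competitive Q* = 191.25, so ΔQ = 38.25; wedge = 198.4 − 167.8 = 30.6.
Welfare loss = ½ × 38.25 × 30.6 = $585.225.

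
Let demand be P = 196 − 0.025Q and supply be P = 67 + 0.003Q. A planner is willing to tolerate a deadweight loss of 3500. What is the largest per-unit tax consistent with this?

14

Competitive equilibrium: 196 − 0.025Q = 67 + 0.003Q → Q* = 4607.1429, P* = 80.8214.
A tax t gives ΔQ = t/0.028 and wedge t, so DWL = t²/0.056.
t²/0.056 = 3500 → t² = 196 → t = 14.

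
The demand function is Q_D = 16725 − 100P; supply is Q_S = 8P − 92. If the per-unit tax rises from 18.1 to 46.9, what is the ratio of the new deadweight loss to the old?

6.714

In inverse form: demand P = 167.25 − 0.01Q, supply P = 11.5 + 0.125Q.
Competitive equilibrium: 167.25 − 0.01Q = 11.5 + 0.125Q → Q* = 1153.7037, P* = 155.713.
For a per-unit tax t: ΔQ = t/0.135, so DWL = ½·t·(t/0.135) = t²/0.27.
At t = 18.1: DWL = 1213.370. At t = 46.9: DWL = 8146.704.
Ratio = (46.9/18.1)² = 6.714.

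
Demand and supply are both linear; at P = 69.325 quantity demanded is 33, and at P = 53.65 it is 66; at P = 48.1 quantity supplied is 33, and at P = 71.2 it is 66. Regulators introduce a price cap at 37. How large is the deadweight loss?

676

Demand slope = (53.65 − 69.325)/(66 − 33) = −0.475, so P = 85 − 0.475Q.
Supply slope = (71.2 − 48.1)/(66 − 33) = 0.7, so P = 25 + 0.7Q.
Competitive equilibrium: 85 − 0.475Q = 25 + 0.7Q → Q* = 51.06383, P* = 60.74468.
At the ceiling P = 37, quantity supplied = (37 − 25)/0.7 = 17.14286.
Willingness to pay at Q' = 17.14286: 85 − 0.475·17.14286 = 76.85714.
ΔQ = 51.06383 − 17.14286 = 33.92097; wedge = 76.85714 − 37 = 39.85714.
Welfare loss = ½ × 33.92097 × 39.85714 = 676.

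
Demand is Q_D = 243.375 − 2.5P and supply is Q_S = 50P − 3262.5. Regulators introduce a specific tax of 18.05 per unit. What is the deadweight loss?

In inverse form: demand P = 97.35 − 0.4Q, supply P = 65.25 + 0.02Q.
Competitive equilibrium: 97.35 − 0.4Q = 65.25 + 0.02Q → Q* = 76.4286, P* = 66.7786.
With the tax, the buyer price exceeds the seller price by 18.05: (97.35 − 0.4Q) − (65.25 + 0.02Q) = 18.05 → Q' = 33.4524.
ΔQ = 76.4286 − 33.4524 = 42.9762; the wedge equals the tax, 18.05.
The triangle = ½ × 42.9762 × 18.05 = 387.86.

387.86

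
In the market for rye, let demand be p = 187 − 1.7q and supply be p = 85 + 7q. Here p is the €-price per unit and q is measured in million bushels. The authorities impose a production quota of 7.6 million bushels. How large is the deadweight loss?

Competitive equilibrium: 187 − 1.7q = 85 + 7q → q* = 11.7241, p* = 167.069.
At q = 7.6: demand price = 187 − 1.7·7.6 = 174.08; supply price = 85 + 7·7.6 = 138.2.
Δq = 11.7241 − 7.6 = 4.1241; wedge = 174.08 − 138.2 = 35.88.
Welfare loss = ½ × 4.1241 × 35.88 = €73.99 million.

€73.99 million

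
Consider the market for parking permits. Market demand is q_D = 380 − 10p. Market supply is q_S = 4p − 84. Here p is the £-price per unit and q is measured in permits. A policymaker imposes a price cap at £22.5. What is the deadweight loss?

£317.16

In inverse form: demand p = 38 − 0.1q, supply p = 21 + 0.25q.
Competitive equilibrium: 38 − 0.1q = 21 + 0.25q → q* = 48.5714, p* = 33.1429.
At the ceiling p = 22.5, quantity supplied = (22.5 − 21)/0.25 = 6.
Willingness to pay at q' = 6: 38 − 0.1·6 = 37.4.
Δq = 48.5714 − 6 = 42.5714; wedge = 37.4 − 22.5 = 14.9.
Deadweight loss = ½ × 42.5714 × 14.9 = £317.16.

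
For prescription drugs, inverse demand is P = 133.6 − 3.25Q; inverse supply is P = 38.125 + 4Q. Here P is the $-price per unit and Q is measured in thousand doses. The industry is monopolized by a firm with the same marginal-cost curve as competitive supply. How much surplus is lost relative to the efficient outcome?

Competitive equilibrium: 133.6 − 3.25Q = 38.125 + 4Q → Q* = 13.169, P* = 90.8009.
Marginal revenue: MR = 133.6 − 6.5Q. Set MR = MC: 133.6 − 6.5Q = 38.125 + 4Q → Q_m = 9.0929.
Price P_m = 133.6 − 3.25·9.0929 = 104.0481; MC(Q_m) = 38.125 + 4·9.0929 = 74.4966.
Competitive Q* = 13.169, so ΔQ = 4.0761; wedge = 104.0481 − 74.4966 = 29.5515.
DWL = ½ × 4.0761 × 29.5515 = $60.23 thousand.

$60.23 thousand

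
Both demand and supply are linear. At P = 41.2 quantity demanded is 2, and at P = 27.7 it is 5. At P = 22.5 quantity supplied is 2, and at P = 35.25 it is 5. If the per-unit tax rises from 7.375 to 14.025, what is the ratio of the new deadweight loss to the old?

Demand slope = (27.7 − 41.2)/(5 − 2) = −4.5, so P = 50.2 − 4.5Q.
Supply slope = (35.25 − 22.5)/(5 − 2) = 4.25, so P = 14 + 4.25Q.
Competitive equilibrium: 50.2 − 4.5Q = 14 + 4.25Q → Q* = 4.1371, P* = 31.5829.
For a per-unit tax t: ΔQ = t/8.75, so DWL = ½·t·(t/8.75) = t²/17.5.
At t = 7.375: DWL = 3.108. At t = 14.025: DWL = 11.240.
Ratio = (14.025/7.375)² = 3.616.

3.616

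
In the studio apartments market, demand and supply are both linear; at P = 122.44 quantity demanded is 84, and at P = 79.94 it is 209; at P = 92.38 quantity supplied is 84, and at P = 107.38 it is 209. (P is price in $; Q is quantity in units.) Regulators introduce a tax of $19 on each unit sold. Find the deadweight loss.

$392.39

Demand slope = (79.94 − 122.44)/(209 − 84) = −0.34, so P = 151 − 0.34Q.
Supply slope = (107.38 − 92.38)/(209 − 84) = 0.12, so P = 82.3 + 0.12Q.
Competitive equilibrium: 151 − 0.34Q = 82.3 + 0.12Q → Q* = 149.3478, P* = 100.2217.
With the tax, the buyer price exceeds the seller price by 19: (151 − 0.34Q) − (82.3 + 0.12Q) = 19 → Q' = 108.0435.
ΔQ = 149.3478 − 108.0435 = 41.3043; the wedge equals the tax, 19.
Welfare loss = ½ × 41.3043 × 19 = $392.39.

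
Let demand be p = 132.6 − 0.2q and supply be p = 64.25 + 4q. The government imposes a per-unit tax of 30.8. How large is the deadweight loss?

Competitive equilibrium: 132.6 − 0.2q = 64.25 + 4q → q* = 16.2738, p* = 129.3452.
With the tax, the buyer price exceeds the seller price by 30.8: (132.6 − 0.2q) − (64.25 + 4q) = 30.8 → q' = 8.9405.
Δq = 16.2738 − 8.9405 = 7.3333; the wedge equals the tax, 30.8.
Deadweight loss = ½ × 7.3333 × 30.8 = 112.93.

112.93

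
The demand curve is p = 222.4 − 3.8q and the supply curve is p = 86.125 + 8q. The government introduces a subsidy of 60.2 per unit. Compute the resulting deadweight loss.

Competitive equilibrium: 222.4 − 3.8q = 86.125 + 8q → q* = 11.5487, p* = 178.5148.
The subsidy lowers effective supply by 60.2: p = 25.925 + 8q.
New quantity: 222.4 − 3.8q = 25.925 + 8q → q' = 16.6504.
Overproduction Δq = 16.6504 − 11.5487 = 5.1017; wedge = subsidy = 60.2.
DWL = ½ × 5.1017 × 60.2 = 153.56.

153.56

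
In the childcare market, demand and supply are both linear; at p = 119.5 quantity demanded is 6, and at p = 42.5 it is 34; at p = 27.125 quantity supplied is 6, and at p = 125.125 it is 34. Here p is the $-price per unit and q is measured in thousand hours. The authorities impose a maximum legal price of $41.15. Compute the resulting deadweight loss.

$362.67 thousand

Demand slope = (42.5 − 119.5)/(34 − 6) = −2.75, so p = 136 − 2.75q.
Supply slope = (125.125 − 27.125)/(34 − 6) = 3.5, so p = 6.125 + 3.5q.
Competitive equilibrium: 136 − 2.75q = 6.125 + 3.5q → q* = 20.78, p* = 78.855.
At the ceiling p = 41.15, quantity supplied = (41.15 − 6.125)/3.5 = 10.0071.
Willingness to pay at q' = 10.0071: 136 − 2.75·10.0071 = 108.4805.
Δq = 20.78 − 10.0071 = 10.7729; wedge = 108.4805 − 41.15 = 67.3305.
Welfare loss = ½ × 10.7729 × 67.3305 = $362.67 thousand.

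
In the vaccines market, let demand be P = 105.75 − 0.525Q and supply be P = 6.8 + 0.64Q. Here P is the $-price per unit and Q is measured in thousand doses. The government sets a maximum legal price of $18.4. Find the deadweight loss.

Competitive equilibrium: 105.75 − 0.525Q = 6.8 + 0.64Q → Q* = 84.9356, P* = 61.1588.
At the ceiling P = 18.4, quantity supplied = (18.4 − 6.8)/0.64 = 18.125.
Willingness to pay at Q' = 18.125: 105.75 − 0.525·18.125 = 96.2344.
ΔQ = 84.9356 − 18.125 = 66.8106; wedge = 96.2344 − 18.4 = 77.8344.
Deadweight loss = ½ × 66.8106 × 77.8344 = $2600.08 thousand.

$2600.08 thousand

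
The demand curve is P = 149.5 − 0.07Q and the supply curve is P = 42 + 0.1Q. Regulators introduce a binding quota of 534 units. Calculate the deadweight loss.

822.23

Competitive equilibrium: 149.5 − 0.07Q = 42 + 0.1Q → Q* = 632.3529, P* = 105.2353.
At Q = 534: demand price = 149.5 − 0.07·534 = 112.12; supply price = 42 + 0.1·534 = 95.4.
ΔQ = 632.3529 − 534 = 98.3529; wedge = 112.12 − 95.4 = 16.72.
Deadweight loss = ½ × 98.3529 × 16.72 = 822.23.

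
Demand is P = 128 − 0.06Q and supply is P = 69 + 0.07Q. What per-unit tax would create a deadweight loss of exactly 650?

Competitive equilibrium: 128 − 0.06Q = 69 + 0.07Q → Q* = 453.8462, P* = 100.7692.
A tax t gives ΔQ = t/0.13 and wedge t, so DWL = t²/0.26.
t²/0.26 = 650 → t² = 169 → t = 13.

13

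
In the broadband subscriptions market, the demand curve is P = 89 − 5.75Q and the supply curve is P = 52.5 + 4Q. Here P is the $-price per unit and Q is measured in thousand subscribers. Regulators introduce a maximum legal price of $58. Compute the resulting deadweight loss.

Competitive equilibrium: 89 − 5.75Q = 52.5 + 4Q → Q* = 3.7436, P* = 67.4744.
At the ceiling P = 58, quantity supplied = (58 − 52.5)/4 = 1.375.
Willingness to pay at Q' = 1.375: 89 − 5.75·1.375 = 81.0938.
ΔQ = 3.7436 − 1.375 = 2.3686; wedge = 81.0938 − 58 = 23.0938.
The triangle = ½ × 2.3686 × 23.0938 = $27.35 thousand.

$27.35 thousand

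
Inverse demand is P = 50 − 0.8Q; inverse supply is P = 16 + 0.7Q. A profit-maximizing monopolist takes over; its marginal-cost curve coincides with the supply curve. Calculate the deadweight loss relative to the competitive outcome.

46.62

Competitive equilibrium: 50 − 0.8Q = 16 + 0.7Q → Q* = 22.6667, P* = 31.8667.
Marginal revenue: MR = 50 − 1.6Q. Set MR = MC: 50 − 1.6Q = 16 + 0.7Q → Q_m = 14.7826.
Price P_m = 50 − 0.8·14.7826 = 38.1739; MC(Q_m) = 16 + 0.7·14.7826 = 26.3478.
Competitive Q* = 22.6667, so ΔQ = 7.8841; wedge = 38.1739 − 26.3478 = 11.8261.
The triangle = ½ × 7.8841 × 11.8261 = 46.62.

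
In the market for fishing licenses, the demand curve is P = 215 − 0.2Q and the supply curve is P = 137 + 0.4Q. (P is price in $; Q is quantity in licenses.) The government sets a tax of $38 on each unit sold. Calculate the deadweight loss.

$1203.33

Competitive equilibrium: 215 − 0.2Q = 137 + 0.4Q → Q* = 130, P* = 189.
With the tax, the buyer price exceeds the seller price by 38: (215 − 0.2Q) − (137 + 0.4Q) = 38 → Q' = 66.6667.
ΔQ = 130 − 66.6667 = 63.3333; the wedge equals the tax, 38.
DWL = ½ × 63.3333 × 38 = $1203.33.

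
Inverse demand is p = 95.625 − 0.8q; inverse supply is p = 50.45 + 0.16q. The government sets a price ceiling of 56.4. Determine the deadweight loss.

Competitive equilibrium: 95.625 − 0.8q = 50.45 + 0.16q → q* = 47.0573, p* = 57.9792.
At the ceiling p = 56.4, quantity supplied = (56.4 − 50.45)/0.16 = 37.1875.
Willingness to pay at q' = 37.1875: 95.625 − 0.8·37.1875 = 65.875.
Δq = 47.0573 − 37.1875 = 9.8698; wedge = 65.875 − 56.4 = 9.475.
Deadweight loss = ½ × 9.8698 × 9.475 = 46.76.

46.76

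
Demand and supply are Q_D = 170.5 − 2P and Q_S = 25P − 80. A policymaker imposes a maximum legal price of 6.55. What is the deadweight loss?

In inverse form: demand P = 85.25 − 0.5Q, supply P = 3.2 + 0.04Q.
Competitive equilibrium: 85.25 − 0.5Q = 3.2 + 0.04Q → Q* = 151.9444, P* = 9.2778.
At the ceiling P = 6.55, quantity supplied = (6.55 − 3.2)/0.04 = 83.75.
Willingness to pay at Q' = 83.75: 85.25 − 0.5·83.75 = 43.375.
ΔQ = 151.9444 − 83.75 = 68.1944; wedge = 43.375 − 6.55 = 36.825.
Deadweight loss = ½ × 68.1944 × 36.825 = 1255.63.

1255.63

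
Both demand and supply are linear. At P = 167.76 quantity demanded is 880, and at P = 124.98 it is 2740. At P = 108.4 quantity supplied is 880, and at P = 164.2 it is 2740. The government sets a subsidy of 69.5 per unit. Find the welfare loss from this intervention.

45568.40

Demand slope = (124.98 − 167.76)/(2740 − 880) = −0.023, so P = 188 − 0.023Q.
Supply slope = (164.2 − 108.4)/(2740 − 880) = 0.03, so P = 82 + 0.03Q.
Competitive equilibrium: 188 − 0.023Q = 82 + 0.03Q → Q* = 2000, P* = 142.
The subsidy lowers effective supply by 69.5: P = 12.5 + 0.03Q.
New quantity: 188 − 0.023Q = 12.5 + 0.03Q → Q' = 3311.3208.
Overproduction ΔQ = 3311.3208 − 2000 = 1311.3208; wedge = subsidy = 69.5.
The triangle = ½ × 1311.3208 × 69.5 = 45568.40.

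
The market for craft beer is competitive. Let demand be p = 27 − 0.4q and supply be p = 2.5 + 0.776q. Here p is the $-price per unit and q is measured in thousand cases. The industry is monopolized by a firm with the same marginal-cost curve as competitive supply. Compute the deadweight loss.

$16.44 thousand

Competitive equilibrium: 27 − 0.4q = 2.5 + 0.776q → q* = 20.8333, p* = 18.6667.
Marginal revenue: MR = 27 − 0.8q. Set MR = MC: 27 − 0.8q = 2.5 + 0.776q → q_m = 15.5457.
Price p_m = 27 − 0.4·15.5457 = 20.7817; MC(q_m) = 2.5 + 0.776·15.5457 = 14.5635.
Competitive q* = 20.8333, so Δq = 5.2876; wedge = 20.7817 − 14.5635 = 6.2182.
The triangle = ½ × 5.2876 × 6.2182 = $16.44 thousand.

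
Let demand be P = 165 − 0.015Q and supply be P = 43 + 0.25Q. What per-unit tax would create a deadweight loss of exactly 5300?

53

Competitive equilibrium: 165 − 0.015Q = 43 + 0.25Q → Q* = 460.3774, P* = 158.0943.
A tax t gives ΔQ = t/0.265 and wedge t, so DWL = t²/0.53.
t²/0.53 = 5300 → t² = 2809 → t = 53.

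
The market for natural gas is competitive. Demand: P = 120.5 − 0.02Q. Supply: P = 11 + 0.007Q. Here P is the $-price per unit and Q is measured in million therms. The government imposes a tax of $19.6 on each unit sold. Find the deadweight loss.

$7114.07 million

Competitive equilibrium: 120.5 − 0.02Q = 11 + 0.007Q → Q* = 4055.5556, P* = 39.3889.
With the tax, the buyer price exceeds the seller price by 19.6: (120.5 − 0.02Q) − (11 + 0.007Q) = 19.6 → Q' = 3329.6296.
ΔQ = 4055.5556 − 3329.6296 = 725.926; the wedge equals the tax, 19.6.
Deadweight loss = ½ × 725.926 × 19.6 = $7114.07 million.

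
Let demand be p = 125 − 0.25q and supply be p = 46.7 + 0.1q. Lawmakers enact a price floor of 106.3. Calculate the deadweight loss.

Competitive equilibrium: 125 − 0.25q = 46.7 + 0.1q → q* = 223.7143, p* = 69.0714.
At the floor p = 106.3, quantity demanded = (125 − 106.3)/0.25 = 74.8.
Sellers' marginal cost at q' = 74.8: 46.7 + 0.1·74.8 = 54.18.
Δq = 223.7143 − 74.8 = 148.9143; wedge = 106.3 − 54.18 = 52.12.
Welfare loss = ½ × 148.9143 × 52.12 = 3880.71.

3880.71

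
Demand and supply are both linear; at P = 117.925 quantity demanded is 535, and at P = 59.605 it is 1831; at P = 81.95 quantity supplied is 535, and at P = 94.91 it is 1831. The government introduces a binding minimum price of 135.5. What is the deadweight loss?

30010.37

Demand slope = (59.605 − 117.925)/(1831 − 535) = −0.045, so P = 142 − 0.045Q.
Supply slope = (94.91 − 81.95)/(1831 − 535) = 0.01, so P = 76.6 + 0.01Q.
Competitive equilibrium: 142 − 0.045Q = 76.6 + 0.01Q → Q* = 1189.09091, P* = 88.49091.
At the floor P = 135.5, quantity demanded = (142 − 135.5)/0.045 = 144.44444.
Sellers' marginal cost at Q' = 144.44444: 76.6 + 0.01·144.44444 = 78.04444.
ΔQ = 1189.09091 − 144.44444 = 1044.64647; wedge = 135.5 − 78.04444 = 57.45556.
Deadweight loss = ½ × 1044.64647 × 57.45556 = 30010.37.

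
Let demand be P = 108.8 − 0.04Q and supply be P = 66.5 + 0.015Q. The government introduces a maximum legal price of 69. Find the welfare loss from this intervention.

9980.16

Competitive equilibrium: 108.8 − 0.04Q = 66.5 + 0.015Q → Q* = 769.09091, P* = 78.03636.
At the ceiling P = 69, quantity supplied = (69 − 66.5)/0.015 = 166.66667.
Willingness to pay at Q' = 166.66667: 108.8 − 0.04·166.66667 = 102.13333.
ΔQ = 769.09091 − 166.66667 = 602.42424; wedge = 102.13333 − 69 = 33.13333.
DWL = ½ × 602.42424 × 33.13333 = 9980.16.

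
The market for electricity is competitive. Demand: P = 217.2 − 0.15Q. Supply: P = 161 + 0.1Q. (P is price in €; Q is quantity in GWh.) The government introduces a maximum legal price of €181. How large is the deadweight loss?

Competitive equilibrium: 217.2 − 0.15Q = 161 + 0.1Q → Q* = 224.8, P* = 183.48.
At the ceiling P = 181, quantity supplied = (181 − 161)/0.1 = 200.
Willingness to pay at Q' = 200: 217.2 − 0.15·200 = 187.2.
ΔQ = 224.8 − 200 = 24.8; wedge = 187.2 − 181 = 6.2.
Welfare loss = ½ × 24.8 × 6.2 = €76.88.

€76.88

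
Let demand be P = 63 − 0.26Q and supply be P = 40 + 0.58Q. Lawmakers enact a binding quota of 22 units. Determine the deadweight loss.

12.16

Competitive equilibrium: 63 − 0.26Q = 40 + 0.58Q → Q* = 27.381, P* = 55.881.
At Q = 22: demand price = 63 − 0.26·22 = 57.28; supply price = 40 + 0.58·22 = 52.76.
ΔQ = 27.381 − 22 = 5.381; wedge = 57.28 − 52.76 = 4.52.
Deadweight loss = ½ × 5.381 × 4.52 = 12.16.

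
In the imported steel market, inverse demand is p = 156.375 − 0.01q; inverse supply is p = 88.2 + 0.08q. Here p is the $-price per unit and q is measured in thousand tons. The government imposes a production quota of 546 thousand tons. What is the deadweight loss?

$2012.95 thousand

Competitive equilibrium: 156.375 − 0.01q = 88.2 + 0.08q → q* = 757.5, p* = 148.8.
At q = 546: demand price = 156.375 − 0.01·546 = 150.915; supply price = 88.2 + 0.08·546 = 131.88.
Δq = 757.5 − 546 = 211.5; wedge = 150.915 − 131.88 = 19.035.
Deadweight loss = ½ × 211.5 × 19.035 = $2012.95 thousand.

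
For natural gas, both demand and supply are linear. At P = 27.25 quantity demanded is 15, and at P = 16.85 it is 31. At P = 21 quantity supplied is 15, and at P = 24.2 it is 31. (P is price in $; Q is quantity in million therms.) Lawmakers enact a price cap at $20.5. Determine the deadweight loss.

$41.26 million

Demand slope = (16.85 − 27.25)/(31 − 15) = −0.65, so P = 37 − 0.65Q.
Supply slope = (24.2 − 21)/(31 − 15) = 0.2, so P = 18 + 0.2Q.
Competitive equilibrium: 37 − 0.65Q = 18 + 0.2Q → Q* = 22.3529, P* = 22.4706.
At the ceiling P = 20.5, quantity supplied = (20.5 − 18)/0.2 = 12.5.
Willingness to pay at Q' = 12.5: 37 − 0.65·12.5 = 28.875.
ΔQ = 22.3529 − 12.5 = 9.8529; wedge = 28.875 − 20.5 = 8.375.
DWL = ½ × 9.8529 × 8.375 = $41.26 million.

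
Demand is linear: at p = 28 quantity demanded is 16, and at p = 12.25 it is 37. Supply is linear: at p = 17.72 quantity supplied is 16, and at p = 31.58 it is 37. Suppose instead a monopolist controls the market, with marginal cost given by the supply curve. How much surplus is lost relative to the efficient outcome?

Demand slope = (12.25 − 28)/(37 − 16) = −0.75, so p = 40 − 0.75q.
Supply slope = (31.58 − 17.72)/(37 − 16) = 0.66, so p = 7.16 + 0.66q.
Competitive equilibrium: 40 − 0.75q = 7.16 + 0.66q → q* = 23.2908, p* = 22.5319.
Marginal revenue: MR = 40 − 1.5q. Set MR = MC: 40 − 1.5q = 7.16 + 0.66q → q_m = 15.2037.
Price p_m = 40 − 0.75·15.2037 = 28.5972; MC(q_m) = 7.16 + 0.66·15.2037 = 17.1944.
Competitive q* = 23.2908, so Δq = 8.0871; wedge = 28.5972 − 17.1944 = 11.4028.
Deadweight loss = ½ × 8.0871 × 11.4028 = 46.11.

46.11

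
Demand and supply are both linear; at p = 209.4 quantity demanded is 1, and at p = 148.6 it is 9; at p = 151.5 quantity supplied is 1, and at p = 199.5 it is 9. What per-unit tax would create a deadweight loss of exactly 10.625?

Demand slope = (148.6 − 209.4)/(9 − 1) = −7.6, so p = 217 − 7.6q.
Supply slope = (199.5 − 151.5)/(9 − 1) = 6, so p = 145.5 + 6q.
Competitive equilibrium: 217 − 7.6q = 145.5 + 6q → q* = 5.2574, p* = 177.0441.
A tax t gives Δq = t/13.6 and wedge t, so DWL = t²/27.2.
t²/27.2 = 10.625 → t² = 289 → t = 17.

17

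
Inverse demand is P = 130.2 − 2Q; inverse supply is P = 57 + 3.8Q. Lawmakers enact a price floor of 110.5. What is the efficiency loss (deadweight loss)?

22.26

Competitive equilibrium: 130.2 − 2Q = 57 + 3.8Q → Q* = 12.6207, P* = 104.9586.
At the floor P = 110.5, quantity demanded = (130.2 − 110.5)/2 = 9.85.
Sellers' marginal cost at Q' = 9.85: 57 + 3.8·9.85 = 94.43.
ΔQ = 12.6207 − 9.85 = 2.7707; wedge = 110.5 − 94.43 = 16.07.
Welfare loss = ½ × 2.7707 × 16.07 = 22.26.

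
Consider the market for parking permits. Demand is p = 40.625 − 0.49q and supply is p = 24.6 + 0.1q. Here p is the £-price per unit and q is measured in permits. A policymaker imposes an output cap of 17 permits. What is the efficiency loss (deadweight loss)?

£30.46

Competitive equilibrium: 40.625 − 0.49q = 24.6 + 0.1q → q* = 27.161, p* = 27.3161.
At q = 17: demand price = 40.625 − 0.49·17 = 32.295; supply price = 24.6 + 0.1·17 = 26.3.
Δq = 27.161 − 17 = 10.161; wedge = 32.295 − 26.3 = 5.995.
DWL = ½ × 10.161 × 5.995 = £30.46.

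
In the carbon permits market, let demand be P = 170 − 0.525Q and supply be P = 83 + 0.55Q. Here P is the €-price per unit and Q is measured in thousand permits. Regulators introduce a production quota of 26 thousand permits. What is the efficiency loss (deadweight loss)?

€1621.82 thousand

Competitive equilibrium: 170 − 0.525Q = 83 + 0.55Q → Q* = 80.93023, P* = 127.51163.
At Q = 26: demand price = 170 − 0.525·26 = 156.35; supply price = 83 + 0.55·26 = 97.3.
ΔQ = 80.93023 − 26 = 54.93023; wedge = 156.35 − 97.3 = 59.05.
The triangle = ½ × 54.93023 × 59.05 = €1621.82 thousand.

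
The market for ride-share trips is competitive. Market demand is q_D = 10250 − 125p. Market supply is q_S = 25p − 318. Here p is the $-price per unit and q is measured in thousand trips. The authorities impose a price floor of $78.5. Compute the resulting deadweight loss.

$24280.82 thousand

In inverse form: demand p = 82 − 0.008q, supply p = 12.72 + 0.04q.
Competitive equilibrium: 82 − 0.008q = 12.72 + 0.04q → q* = 1443.3333, p* = 70.4533.
At the floor p = 78.5, quantity demanded = (82 − 78.5)/0.008 = 437.5.
Sellers' marginal cost at q' = 437.5: 12.72 + 0.04·437.5 = 30.22.
Δq = 1443.3333 − 437.5 = 1005.8333; wedge = 78.5 − 30.22 = 48.28.
Welfare loss = ½ × 1005.8333 × 48.28 = $24280.82 thousand.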